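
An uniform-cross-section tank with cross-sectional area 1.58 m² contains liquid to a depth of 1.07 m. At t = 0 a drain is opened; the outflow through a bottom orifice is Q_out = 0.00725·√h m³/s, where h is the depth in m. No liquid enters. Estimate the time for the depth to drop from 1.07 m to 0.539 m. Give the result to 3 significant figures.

Mass balance (ρ constant): A dh/dt = −0.00725 √h.
Separate and integrate: 2(√h − √h₀) = −(0.00725/A) t.
t = 2A(√h₀ − √h)/0.00725 = 2·1.58·(√1.07 − √0.539)/0.00725
  = 3.1600 × (1.0344 − 0.73417) / 0.00725 = 130.86 s.

131 s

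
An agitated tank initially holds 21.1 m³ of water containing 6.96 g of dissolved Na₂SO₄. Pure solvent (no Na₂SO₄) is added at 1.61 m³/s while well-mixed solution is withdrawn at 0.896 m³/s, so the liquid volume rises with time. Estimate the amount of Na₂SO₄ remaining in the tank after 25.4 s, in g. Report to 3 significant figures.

Let m(t) be the amount of Na₂SO₄. Volume: V(t) = V₀ + (Q_in − Q_out) t = 21.1 + 0.71400 t; V(25.4) = 39.236 m³.
Solute balance: dm/dt = 0 − Q_out C = −Q_out m/V(t).
dm/m = −Q_out dt/(V₀ + 0.71400 t); integrating gives ln(m/m₀) = −(Q_out/(Q_in−Q_out)) ln(V/V₀).
m = m₀ (V₀/V)^(Q_out/(Q_in−Q_out)) = 6.96 × (21.1/39.236)^(1.2549) = 3.1955 g.

3.20 g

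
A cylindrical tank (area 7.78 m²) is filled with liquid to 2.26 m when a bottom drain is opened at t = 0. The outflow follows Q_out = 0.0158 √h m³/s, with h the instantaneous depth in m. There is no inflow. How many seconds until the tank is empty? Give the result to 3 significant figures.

Mass balance (ρ constant): A dh/dt = −0.0158 √h.
This is separable: 2 d(√h)/dt = −0.0158/A, so √h = √h₀ − (0.0158/(2A)) t.
Set h = 0: 2√h₀ = (0.0158/A) t_empty ⇒ t_empty = 2A√h₀/0.0158.
t_empty = 2·7.78·√2.26/0.0158 = 15.560·1.5033/0.0158 = 1480.5 s.

1480 s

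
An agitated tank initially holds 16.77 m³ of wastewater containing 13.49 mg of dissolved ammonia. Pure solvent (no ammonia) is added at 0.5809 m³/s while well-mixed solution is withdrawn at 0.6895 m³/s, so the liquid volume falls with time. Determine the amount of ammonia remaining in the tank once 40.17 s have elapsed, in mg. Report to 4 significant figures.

Let m(t) be the amount of ammonia. Volume: V(t) = V₀ + (Q_in − Q_out) t = 16.77 − 0.108600 t; V(40.17) = 12.4075 m³.
Species balance (pure solvent in): dm/dt = −Q_out · m/V(t).
Separate: dm/m = −Q_out dt/V(t) ⇒ ln(m/m₀) = −(Q_out/(Q_in−Q_out)) ln(V/V₀).
m = m₀ (V₀/V)^(Q_out/(Q_in−Q_out)) = 13.49 × (16.77/12.4075)^(-6.34899) = 1.99188 mg.

1.992 mg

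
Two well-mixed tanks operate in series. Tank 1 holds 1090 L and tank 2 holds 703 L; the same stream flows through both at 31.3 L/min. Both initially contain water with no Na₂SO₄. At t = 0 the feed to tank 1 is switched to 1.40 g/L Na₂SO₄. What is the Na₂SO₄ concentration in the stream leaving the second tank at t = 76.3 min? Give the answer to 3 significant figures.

1.04 g/L

Species balance on tank i: dCᵢ/dt = (Cᵢ₋₁ − Cᵢ)/τᵢ with τᵢ = Vᵢ/Q.
τ₁ = 1090/31.3 = 34.824 min; τ₂ = 703/31.3 = 22.460 min.
Solving the cascade with C₁(0)=C₂(0)=0 gives C₂(t) = C_in[1 − (τ₁ e^(−t/τ₁) − τ₂ e^(−t/τ₂))/(τ₁ − τ₂)].
At t = 76.3: e^(−t/τ₁) = 0.11180, e^(−t/τ₂) = 0.033469.
C₂ = 1.40·[1 − (34.824·0.11180 − 22.460·0.033469)/(12.364)] = 1.40·0.74589 = 1.0443 g/L.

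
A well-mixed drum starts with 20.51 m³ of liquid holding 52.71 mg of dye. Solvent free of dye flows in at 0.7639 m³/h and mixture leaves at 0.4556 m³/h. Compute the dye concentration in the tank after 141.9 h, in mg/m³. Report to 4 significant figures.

0.1517 mg/m³

Total volume: dV/dt = Q_in − Q_out = 0.308300 m³/h, so V(t) = 20.51 + 0.308300 t and V(141.9) = 64.2578 m³.
No dye enters, so dm/dt = −Q_out · (m/V).
Separate: dm/m = −Q_out dt/V(t) ⇒ ln(m/m₀) = −(Q_out/(Q_in−Q_out)) ln(V/V₀).
m = m₀ (V₀/V)^(Q_out/(Q_in−Q_out)) = 52.71 × (20.51/64.2578)^(1.47778) = 9.74928 mg.
C = m/V = 9.74928/64.2578 = 0.151721 mg/m³.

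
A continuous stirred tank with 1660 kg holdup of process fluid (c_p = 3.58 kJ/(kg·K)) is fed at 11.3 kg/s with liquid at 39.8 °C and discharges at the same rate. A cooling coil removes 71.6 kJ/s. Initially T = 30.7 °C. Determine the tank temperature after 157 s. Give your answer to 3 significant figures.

35.5 °C

M c_p dT/dt = ṁ c_p (T_in − T) − Q̇.
τ = M/ṁ = 146.90 s; T_ss = T_in − Q̇/(ṁ c_p) = 39.8 − 71.6/(11.3·3.58) = 38.030 °C.
Solution: T(t) = T_ss + (T₀ − T_ss) e^(−t/τ).
T(157) = 38.030 + (-7.3301)·e^(−157/146.90) = 38.030 + (-7.3301)·0.34344 = 35.513 °C.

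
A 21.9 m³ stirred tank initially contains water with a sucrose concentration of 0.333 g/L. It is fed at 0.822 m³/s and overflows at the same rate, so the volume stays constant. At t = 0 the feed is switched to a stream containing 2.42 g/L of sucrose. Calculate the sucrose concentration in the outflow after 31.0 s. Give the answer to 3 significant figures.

1.77 g/L

Species balance on the tank: V dC/dt = Q(C_in − C).
Time constant τ = V/Q = 21.9/0.822 = 26.642 s.
C approaches C_in exponentially: C(t) = C_in + (C₀ − C_in) e^(−t/τ).
C(31.0) = 2.42 + (0.333 − 2.42)·e^(−31.0/26.642) = 2.42 + (-2.0870)·0.31237 = 1.7681 g/L.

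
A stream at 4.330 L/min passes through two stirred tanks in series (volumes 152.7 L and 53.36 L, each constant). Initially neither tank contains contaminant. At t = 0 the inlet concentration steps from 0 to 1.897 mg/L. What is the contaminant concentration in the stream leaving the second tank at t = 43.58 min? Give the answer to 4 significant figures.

Species balance on tank i: dCᵢ/dt = (Cᵢ₋₁ − Cᵢ)/τᵢ with τᵢ = Vᵢ/Q.
τ₁ = 152.7/4.330 = 35.2656 min; τ₂ = 53.36/4.330 = 12.3233 min.
Tank 1: C₁ = C_in(1 − e^(−t/τ₁)). Tank 2 (τ₁ ≠ τ₂): C₂ = C_in[1 − (τ₁ e^(−t/τ₁) − τ₂ e^(−t/τ₂))/(τ₁ − τ₂)].
At t = 43.58: e^(−t/τ₁) = 0.290612, e^(−t/τ₂) = 0.0291185.
C₂ = 1.897·[1 − (35.2656·0.290612 − 12.3233·0.0291185)/(22.9423)] = 1.897·0.568928 = 1.07926 mg/L.

1.079 mg/L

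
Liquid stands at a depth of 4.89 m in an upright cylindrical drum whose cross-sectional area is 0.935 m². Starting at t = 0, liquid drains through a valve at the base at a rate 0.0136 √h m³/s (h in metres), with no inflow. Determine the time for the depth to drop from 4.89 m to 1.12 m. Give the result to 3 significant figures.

159 s

With no inflow, A dh/dt = −0.0136 √h.
∫ h^(−1/2) dh = −(0.0136/A) ∫ dt, giving 2√h = 2√h₀ − (0.0136/A) t.
t = 2A(√h₀ − √h)/0.0136 = 2·0.935·(√4.89 − √1.12)/0.0136
  = 1.8700 × (2.2113 − 1.0583) / 0.0136 = 158.54 s.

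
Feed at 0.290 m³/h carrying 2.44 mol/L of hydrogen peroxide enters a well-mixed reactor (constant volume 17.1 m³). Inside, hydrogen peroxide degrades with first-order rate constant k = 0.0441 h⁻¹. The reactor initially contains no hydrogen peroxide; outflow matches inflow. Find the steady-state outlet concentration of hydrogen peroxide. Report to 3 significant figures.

0.678 mol/L

Species balance: V dC/dt = Q C_in − Q C − k V C.
At steady state: 0 = Q C_in − (Q + kV) C_ss, so C_ss = Q C_in/(Q + kV).
C_ss = 0.290·2.44/(0.290 + 0.0441·17.1) = 0.70760/1.0441 = 0.67771 mol/L.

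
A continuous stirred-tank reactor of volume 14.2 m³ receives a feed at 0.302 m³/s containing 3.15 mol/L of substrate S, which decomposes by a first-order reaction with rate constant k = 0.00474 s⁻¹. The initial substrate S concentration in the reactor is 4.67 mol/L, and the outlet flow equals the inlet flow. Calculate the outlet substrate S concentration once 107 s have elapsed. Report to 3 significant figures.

2.71 mol/L

Accumulation = in − out − consumed: V dC/dt = Q C_in − Q C − k V C.
This is linear with rate a = Q/V + k = 0.026008 s⁻¹.
C_ss = Q C_in/(Q + kV) = 2.5759 mol/L; C(t) = C_ss + (C₀ − C_ss) e^(−a t).
C(107) = 2.5759 + (2.0941)·e^(−0.026008·107) = 2.5759 + (2.0941)·0.061864 = 2.7054 mol/L.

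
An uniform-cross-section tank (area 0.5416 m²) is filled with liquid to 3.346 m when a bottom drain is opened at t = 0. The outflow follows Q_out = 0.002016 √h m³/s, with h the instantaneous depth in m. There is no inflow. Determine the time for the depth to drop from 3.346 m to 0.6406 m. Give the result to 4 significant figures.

A dh/dt = −Q_out = −0.002016 √h.
Separate and integrate: 2(√h − √h₀) = −(0.002016/A) t.
t = 2A(√h₀ − √h)/0.002016 = 2·0.5416·(√3.346 − √0.6406)/0.002016
  = 1.08320 × (1.82921 − 0.800375) / 0.002016 = 552.793 s.

552.8 s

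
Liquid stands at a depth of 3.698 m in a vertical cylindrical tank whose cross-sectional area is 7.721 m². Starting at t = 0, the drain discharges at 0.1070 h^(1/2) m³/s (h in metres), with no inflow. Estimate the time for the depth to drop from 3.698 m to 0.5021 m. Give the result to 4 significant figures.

Mass balance (ρ constant): A dh/dt = −0.1070 √h.
Separate and integrate: 2(√h − √h₀) = −(0.1070/A) t.
t = 2A(√h₀ − √h)/0.1070 = 2·7.721·(√3.698 − √0.5021)/0.1070
  = 15.4420 × (1.92302 − 0.708590) / 0.1070 = 175.264 s.

175.3 s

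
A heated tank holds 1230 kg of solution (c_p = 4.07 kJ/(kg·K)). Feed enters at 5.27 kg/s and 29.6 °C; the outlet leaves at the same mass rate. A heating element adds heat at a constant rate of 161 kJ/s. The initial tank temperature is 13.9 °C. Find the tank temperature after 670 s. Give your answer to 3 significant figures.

Heat balance on the well-mixed liquid: M c_p dT/dt = ṁ c_p (T_in − T) + 161.
Rearrange: dT/dt = (T_ss − T)/τ with τ = M/ṁ = 233.40 s and T_ss = T_in + Q̇/(ṁ c_p) = 37.106 °C.
Integrating: T(t) = T_ss + (T₀ − T_ss) e^(−t/τ).
T(670) = 37.106 + (-23.206)·e^(−670/233.40) = 37.106 + (-23.206)·0.056662 = 35.791 °C.

35.8 °C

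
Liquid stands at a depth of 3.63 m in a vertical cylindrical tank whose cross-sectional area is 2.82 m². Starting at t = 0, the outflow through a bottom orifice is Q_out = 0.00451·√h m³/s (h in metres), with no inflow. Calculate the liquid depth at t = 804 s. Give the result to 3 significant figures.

1.59 m

Volume balance on the tank: A dh/dt = −0.00451 √h.
Separate and integrate: 2(√h − √h₀) = −(0.00451/A) t.
√h = √3.63 − 0.00451·804/(2·2.82) = 1.9053 − 0.64291 = 1.2623.
h = 1.2623² = 1.5935 m.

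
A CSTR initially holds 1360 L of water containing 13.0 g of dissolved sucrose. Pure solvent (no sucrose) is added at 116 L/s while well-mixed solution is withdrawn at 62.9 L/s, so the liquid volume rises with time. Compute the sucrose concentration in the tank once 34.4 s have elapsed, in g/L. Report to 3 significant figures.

Let m(t) be the amount of sucrose. Volume: V(t) = V₀ + (Q_in − Q_out) t = 1360 + 53.100 t; V(34.4) = 3186.6 L.
No sucrose enters, so dm/dt = −Q_out · (m/V).
dm/m = −Q_out dt/(V₀ + 53.100 t); integrating gives ln(m/m₀) = −(Q_out/(Q_in−Q_out)) ln(V/V₀).
m = m₀ (V₀/V)^(Q_out/(Q_in−Q_out)) = 13.0 × (1360/3186.6)^(1.1846) = 4.7413 g.
C = m/V = 4.7413/3186.6 = 0.0014879 g/L.

0.00149 g/L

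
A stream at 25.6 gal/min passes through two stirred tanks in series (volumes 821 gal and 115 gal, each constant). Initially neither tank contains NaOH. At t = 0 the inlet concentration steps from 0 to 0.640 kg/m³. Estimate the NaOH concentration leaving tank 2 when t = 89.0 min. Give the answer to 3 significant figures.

Each tank obeys Vᵢ dCᵢ/dt = Q(Cᵢ₋₁ − Cᵢ), so τᵢ = Vᵢ/Q.
τ₁ = 821/25.6 = 32.070 min; τ₂ = 115/25.6 = 4.4922 min.
Tank 1: C₁ = C_in(1 − e^(−t/τ₁)). Tank 2 (τ₁ ≠ τ₂): C₂ = C_in[1 − (τ₁ e^(−t/τ₁) − τ₂ e^(−t/τ₂))/(τ₁ − τ₂)].
At t = 89.0: e^(−t/τ₁) = 0.062340, e^(−t/τ₂) = 2.4870e-09.
C₂ = 0.640·[1 − (32.070·0.062340 − 4.4922·2.4870e-09)/(27.578)] = 0.640·0.92751 = 0.59360 kg/m³.

0.594 kg/m³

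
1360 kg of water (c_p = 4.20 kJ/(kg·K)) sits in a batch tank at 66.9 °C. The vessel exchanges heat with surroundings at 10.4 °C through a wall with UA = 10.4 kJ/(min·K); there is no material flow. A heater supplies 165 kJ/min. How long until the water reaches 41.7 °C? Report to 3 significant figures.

532 min

Lumped-capacitance energy balance: M c_p dT/dt = UA(T_amb − T) + Q̇.
τ = M c_p/UA = 549.23 min; T_ss = T_amb + Q̇/UA = 10.4 + 165/10.4 = 26.265 °C.
T(t) = T_ss + (T₀ − T_ss)e^(−t/τ); set T = 41.7:
t = −τ ln[(T − T_ss)/(T₀ − T_ss)] = −549.23 · ln(0.37984) = 531.66 min.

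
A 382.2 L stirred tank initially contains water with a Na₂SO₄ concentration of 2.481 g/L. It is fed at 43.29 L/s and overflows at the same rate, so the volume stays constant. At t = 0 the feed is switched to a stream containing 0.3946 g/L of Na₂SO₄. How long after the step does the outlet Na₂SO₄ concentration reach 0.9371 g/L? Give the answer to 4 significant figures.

Species balance: V dC/dt = Q(C_in − C) ⇒ τ = V/Q = 8.82883 s.
C(t) = C_in + (C₀ − C_in) e^(−t/τ). Set C = 0.9371 and solve for t:
e^(−t/τ) = (C − C_in)/(C₀ − C_in) = (0.9371 − 0.3946)/(2.481 − 0.3946) = 0.260017
t = −τ ln(…) = 8.82883 × 1.34701 = 11.8925 s.

11.89 s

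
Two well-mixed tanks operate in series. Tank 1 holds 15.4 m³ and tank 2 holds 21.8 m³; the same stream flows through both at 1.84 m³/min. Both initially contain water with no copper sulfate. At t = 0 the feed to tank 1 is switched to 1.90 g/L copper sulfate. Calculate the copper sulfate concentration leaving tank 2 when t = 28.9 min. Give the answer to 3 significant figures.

1.48 g/L

Species balance on tank i: dCᵢ/dt = (Cᵢ₋₁ − Cᵢ)/τᵢ with τᵢ = Vᵢ/Q.
τ₁ = 15.4/1.84 = 8.3696 min; τ₂ = 21.8/1.84 = 11.848 min.
Tank 1: C₁ = C_in(1 − e^(−t/τ₁)). Tank 2 (τ₁ ≠ τ₂): C₂ = C_in[1 − (τ₁ e^(−t/τ₁) − τ₂ e^(−t/τ₂))/(τ₁ − τ₂)].
At t = 28.9: e^(−t/τ₁) = 0.031651, e^(−t/τ₂) = 0.087225.
C₂ = 1.90·[1 − (8.3696·0.031651 − 11.848·0.087225)/(-3.4783)] = 1.90·0.77905 = 1.4802 g/L.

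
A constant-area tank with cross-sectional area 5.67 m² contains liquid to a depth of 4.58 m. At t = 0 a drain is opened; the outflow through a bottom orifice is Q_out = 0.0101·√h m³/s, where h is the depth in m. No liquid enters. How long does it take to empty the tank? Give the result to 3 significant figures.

Mass balance (ρ constant): A dh/dt = −0.0101 √h.
∫ h^(−1/2) dh = −(0.0101/A) ∫ dt, giving 2√h = 2√h₀ − (0.0101/A) t.
Tank is empty when √h = 0: t_empty = 2A√h₀/0.0101.
t_empty = 2·5.67·√4.58/0.0101 = 11.340·2.1401/0.0101 = 2402.8 s.

2400 s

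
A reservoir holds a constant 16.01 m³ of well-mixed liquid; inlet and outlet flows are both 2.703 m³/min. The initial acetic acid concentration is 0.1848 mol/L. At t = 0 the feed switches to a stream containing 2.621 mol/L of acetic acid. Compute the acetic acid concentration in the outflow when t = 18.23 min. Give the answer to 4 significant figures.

Transient balance on the dissolved component: V dC/dt = Q(C_in − C).
Time constant τ = V/Q = 16.01/2.703 = 5.92305 min.
Integrating: C(t) = C_in + (C₀ − C_in) e^(−t/τ).
C(18.23) = 2.621 + (0.1848 − 2.621)·e^(−18.23/5.92305) = 2.621 + (-2.43620)·0.0460602 = 2.50879 mol/L.

2.509 mol/L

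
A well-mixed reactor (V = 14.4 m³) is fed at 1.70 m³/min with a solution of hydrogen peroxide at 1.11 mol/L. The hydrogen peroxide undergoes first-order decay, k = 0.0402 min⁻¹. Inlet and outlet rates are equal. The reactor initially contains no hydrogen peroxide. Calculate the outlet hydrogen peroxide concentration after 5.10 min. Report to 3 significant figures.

Accumulation = in − out − consumed: V dC/dt = Q C_in − Q C − k V C.
This is linear with rate a = Q/V + k = 0.15826 min⁻¹.
C_ss = Q C_in/(Q + kV) = 0.82804 mol/L; C(t) = C_ss + (C₀ − C_ss) e^(−a t).
C(5.10) = 0.82804 + (-0.82804)·e^(−0.15826·5.10) = 0.82804 + (-0.82804)·0.44615 = 0.45861 mol/L.

0.459 mol/L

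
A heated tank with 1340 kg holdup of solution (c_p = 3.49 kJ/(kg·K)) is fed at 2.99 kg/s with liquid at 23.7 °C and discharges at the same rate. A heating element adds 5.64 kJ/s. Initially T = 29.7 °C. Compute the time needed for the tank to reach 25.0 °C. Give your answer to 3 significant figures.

884 s

First-law balance (no shaft work): M c_p dT/dt = ṁ c_p (T_in − T) + 5.64.
τ = M/ṁ = 448.16 s; T_ss = T_in + Q̇/(ṁ c_p) = 24.240 °C.
T(t) = T_ss + (T₀ − T_ss) e^(−t/τ). Set T = 25.0:
e^(−t/τ) = (25.0 − 24.240)/(29.7 − 24.240) = 0.13912
t = −448.16 · ln(0.13912) = 883.97 s.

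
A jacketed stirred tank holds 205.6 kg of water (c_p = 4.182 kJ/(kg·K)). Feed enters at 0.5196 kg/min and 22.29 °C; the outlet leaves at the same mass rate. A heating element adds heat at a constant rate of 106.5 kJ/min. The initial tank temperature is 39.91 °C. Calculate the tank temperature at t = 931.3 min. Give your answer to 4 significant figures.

68.32 °C

M c_p dT/dt = ṁ c_p (T_in − T) + Q̇.
τ = M/ṁ = 395.689 min; T_ss = T_in + Q̇/(ṁ c_p) = 22.29 + 106.5/(0.5196·4.182) = 71.3013 °C.
Solution: T(t) = T_ss + (T₀ − T_ss) e^(−t/τ).
T(931.3) = 71.3013 + (-31.3913)·e^(−931.3/395.689) = 71.3013 + (-31.3913)·0.0950249 = 68.3184 °C.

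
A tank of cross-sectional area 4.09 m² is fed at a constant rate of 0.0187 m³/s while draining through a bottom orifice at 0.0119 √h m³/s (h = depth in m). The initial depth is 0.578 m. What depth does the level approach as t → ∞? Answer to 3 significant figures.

2.47 m

A dh/dt = Q_in − 0.0119 √h. Steady state requires inflow = outflow:
Q_in = 0.0119 √h_ss ⇒ √h_ss = 0.0187/0.0119 = 1.5714.
h_ss = 1.5714² = 2.4694 m. (Since h₀ = 0.578 m < h_ss, the level will rise toward this value.)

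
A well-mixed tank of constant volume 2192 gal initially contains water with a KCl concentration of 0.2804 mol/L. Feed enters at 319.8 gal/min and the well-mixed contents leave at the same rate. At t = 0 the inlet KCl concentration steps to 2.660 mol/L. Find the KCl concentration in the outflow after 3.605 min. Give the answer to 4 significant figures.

1.254 mol/L

Mass balance on the solute (V constant): V dC/dt = Q(C_in − C).
Rewrite as dC/dt + C/τ = C_in/τ, τ = V/Q = 6.85428 min.
Solution: C(t) = C_in + (C₀ − C_in) e^(−t/τ).
C(3.605) = 2.660 + (0.2804 − 2.660)·e^(−3.605/6.85428) = 2.660 + (-2.37960)·0.590995 = 1.25367 mol/L.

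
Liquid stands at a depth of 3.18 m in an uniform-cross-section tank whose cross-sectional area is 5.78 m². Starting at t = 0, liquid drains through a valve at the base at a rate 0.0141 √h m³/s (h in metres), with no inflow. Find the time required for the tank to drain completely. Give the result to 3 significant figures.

1460 s

With no inflow, A dh/dt = −0.0141 √h.
This is separable: 2 d(√h)/dt = −0.0141/A, so √h = √h₀ − (0.0141/(2A)) t.
Set h = 0: 2√h₀ = (0.0141/A) t_empty ⇒ t_empty = 2A√h₀/0.0141.
t_empty = 2·5.78·√3.18/0.0141 = 11.560·1.7833/0.0141 = 1462.0 s.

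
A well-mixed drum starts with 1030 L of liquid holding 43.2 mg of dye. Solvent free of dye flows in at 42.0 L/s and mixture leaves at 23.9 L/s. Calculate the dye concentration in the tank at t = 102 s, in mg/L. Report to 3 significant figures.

0.00387 mg/L

Total volume: dV/dt = Q_in − Q_out = 18.100 L/s, so V(t) = 1030 + 18.100 t and V(102) = 2876.2 L.
Solute balance: dm/dt = 0 − Q_out C = −Q_out m/V(t).
dm/m = −Q_out dt/(V₀ + 18.100 t); integrating gives ln(m/m₀) = −(Q_out/(Q_in−Q_out)) ln(V/V₀).
m = m₀ (V₀/V)^(Q_out/(Q_in−Q_out)) = 43.2 × (1030/2876.2)^(1.3204) = 11.132 mg.
C = m/V = 11.132/2876.2 = 0.0038705 mg/L.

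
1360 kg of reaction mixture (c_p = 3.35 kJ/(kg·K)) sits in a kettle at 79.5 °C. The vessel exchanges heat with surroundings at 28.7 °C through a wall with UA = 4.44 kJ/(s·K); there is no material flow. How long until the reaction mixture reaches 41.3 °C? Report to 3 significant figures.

1430 s

Energy balance: M c_p dT/dt = −UA(T − T_amb).
τ = M c_p/UA = 1026.1 s; T_ss = T_amb = 28.700 °C.
T(t) = T_ss + (T₀ − T_ss)e^(−t/τ); set T = 41.3:
t = −τ ln[(T − T_ss)/(T₀ − T_ss)] = −1026.1 · ln(0.24803) = 1430.6 s.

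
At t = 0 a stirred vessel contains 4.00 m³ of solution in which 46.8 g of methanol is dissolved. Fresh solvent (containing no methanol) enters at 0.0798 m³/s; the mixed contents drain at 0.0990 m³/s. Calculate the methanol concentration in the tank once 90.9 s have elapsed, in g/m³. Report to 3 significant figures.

Let m(t) be the amount of methanol. Volume: V(t) = V₀ + (Q_in − Q_out) t = 4.00 − 0.019200 t; V(90.9) = 2.2547 m³.
No methanol enters, so dm/dt = −Q_out · (m/V).
Separate: dm/m = −Q_out dt/V(t) ⇒ ln(m/m₀) = −(Q_out/(Q_in−Q_out)) ln(V/V₀).
m = m₀ (V₀/V)^(Q_out/(Q_in−Q_out)) = 46.8 × (4.00/2.2547)^(-5.1562) = 2.4350 g.
C = m/V = 2.4350/2.2547 = 1.0800 g/m³.

1.08 g/m³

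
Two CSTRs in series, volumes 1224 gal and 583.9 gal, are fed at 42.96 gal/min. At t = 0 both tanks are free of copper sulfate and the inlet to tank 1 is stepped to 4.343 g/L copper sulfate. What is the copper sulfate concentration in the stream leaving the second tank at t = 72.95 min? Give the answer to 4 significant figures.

Species balance on tank i: dCᵢ/dt = (Cᵢ₋₁ − Cᵢ)/τᵢ with τᵢ = Vᵢ/Q.
τ₁ = 1224/42.96 = 28.4916 min; τ₂ = 583.9/42.96 = 13.5917 min.
Solving the cascade with C₁(0)=C₂(0)=0 gives C₂(t) = C_in[1 − (τ₁ e^(−t/τ₁) − τ₂ e^(−t/τ₂))/(τ₁ − τ₂)].
At t = 72.95: e^(−t/τ₁) = 0.0772737, e^(−t/τ₂) = 0.00466699.
C₂ = 4.343·[1 − (28.4916·0.0772737 − 13.5917·0.00466699)/(14.8999)] = 4.343·0.856494 = 3.71976 g/L.

3.720 g/L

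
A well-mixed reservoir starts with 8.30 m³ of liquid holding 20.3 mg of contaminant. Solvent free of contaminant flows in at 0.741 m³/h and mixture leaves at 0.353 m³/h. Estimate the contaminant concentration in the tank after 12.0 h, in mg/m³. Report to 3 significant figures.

1.04 mg/m³

Total volume: dV/dt = Q_in − Q_out = 0.38800 m³/h, so V(t) = 8.30 + 0.38800 t and V(12.0) = 12.956 m³.
No contaminant enters, so dm/dt = −Q_out · (m/V).
Separate: dm/m = −Q_out dt/V(t) ⇒ ln(m/m₀) = −(Q_out/(Q_in−Q_out)) ln(V/V₀).
m = m₀ (V₀/V)^(Q_out/(Q_in−Q_out)) = 20.3 × (8.30/12.956)^(0.90979) = 13.538 mg.
C = m/V = 13.538/12.956 = 1.0449 mg/m³.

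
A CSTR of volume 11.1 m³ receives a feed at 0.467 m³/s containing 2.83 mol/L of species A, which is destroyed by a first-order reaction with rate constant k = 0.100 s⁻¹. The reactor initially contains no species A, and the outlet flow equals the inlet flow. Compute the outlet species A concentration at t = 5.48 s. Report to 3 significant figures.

0.453 mol/L

Species balance: V dC/dt = Q C_in − Q C − k V C.
dC/dt = (Q/V) C_in − (Q/V + k) C; effective rate a = Q/V + k = 0.042072 + 0.100 = 0.14207 s⁻¹.
C_ss = Q C_in/(Q + kV) = 0.83805 mol/L; C(t) = C_ss + (C₀ − C_ss) e^(−a t).
C(5.48) = 0.83805 + (-0.83805)·e^(−0.14207·5.48) = 0.83805 + (-0.83805)·0.45907 = 0.45333 mol/L.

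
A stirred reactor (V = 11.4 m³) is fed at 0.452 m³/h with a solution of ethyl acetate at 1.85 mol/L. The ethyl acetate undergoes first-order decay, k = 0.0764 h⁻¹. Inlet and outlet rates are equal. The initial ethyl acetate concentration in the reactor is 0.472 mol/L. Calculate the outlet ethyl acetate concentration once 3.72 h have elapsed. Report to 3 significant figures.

Species balance: V dC/dt = Q C_in − Q C − k V C.
dC/dt = (Q/V) C_in − (Q/V + k) C; effective rate a = Q/V + k = 0.039649 + 0.0764 = 0.11605 h⁻¹.
C_ss = Q C_in/(Q + kV) = 0.63207 mol/L; C(t) = C_ss + (C₀ − C_ss) e^(−a t).
C(3.72) = 0.63207 + (-0.16007)·e^(−0.11605·3.72) = 0.63207 + (-0.16007)·0.64940 = 0.52812 mol/L.

0.528 mol/L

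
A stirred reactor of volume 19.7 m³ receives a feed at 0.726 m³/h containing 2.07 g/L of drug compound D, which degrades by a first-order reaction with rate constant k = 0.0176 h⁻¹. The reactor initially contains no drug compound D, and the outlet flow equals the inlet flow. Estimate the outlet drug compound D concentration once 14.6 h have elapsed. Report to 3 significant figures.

Species balance: V dC/dt = Q C_in − Q C − k V C.
This is linear with rate a = Q/V + k = 0.054453 h⁻¹.
C_ss = Q C_in/(Q + kV) = 1.4009 g/L; C(t) = C_ss + (C₀ − C_ss) e^(−a t).
C(14.6) = 1.4009 + (-1.4009)·e^(−0.054453·14.6) = 1.4009 + (-1.4009)·0.45158 = 0.76831 g/L.

0.768 g/L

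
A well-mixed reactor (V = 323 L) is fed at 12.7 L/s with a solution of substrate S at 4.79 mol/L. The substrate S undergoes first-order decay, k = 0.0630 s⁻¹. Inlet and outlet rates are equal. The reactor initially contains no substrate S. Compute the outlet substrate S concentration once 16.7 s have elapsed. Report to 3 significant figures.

V dC/dt = Q(C_in − C) − k V C.
dC/dt = (Q/V) C_in − (Q/V + k) C; effective rate a = Q/V + k = 0.039319 + 0.0630 = 0.10232 s⁻¹.
C_ss = Q C_in/(Q + kV) = 1.8407 mol/L; C(t) = C_ss + (C₀ − C_ss) e^(−a t).
C(16.7) = 1.8407 + (-1.8407)·e^(−0.10232·16.7) = 1.8407 + (-1.8407)·0.18110 = 1.5073 mol/L.

1.51 mol/L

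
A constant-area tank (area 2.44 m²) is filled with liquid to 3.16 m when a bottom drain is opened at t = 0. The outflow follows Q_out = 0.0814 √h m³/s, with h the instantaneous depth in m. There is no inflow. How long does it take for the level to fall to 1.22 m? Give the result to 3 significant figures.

40.4 s

A dh/dt = −Q_out = −0.0814 √h.
Separate and integrate: 2(√h − √h₀) = −(0.0814/A) t.
t = 2A(√h₀ − √h)/0.0814 = 2·2.44·(√3.16 − √1.22)/0.0814
  = 4.8800 × (1.7776 − 1.1045) / 0.0814 = 40.353 s.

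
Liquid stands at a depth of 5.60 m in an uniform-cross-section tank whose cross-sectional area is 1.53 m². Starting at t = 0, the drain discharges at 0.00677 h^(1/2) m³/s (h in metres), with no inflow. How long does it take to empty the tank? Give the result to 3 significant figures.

1070 s

Mass balance (ρ constant): A dh/dt = −0.00677 √h.
∫ h^(−1/2) dh = −(0.00677/A) ∫ dt, giving 2√h = 2√h₀ − (0.00677/A) t.
Tank is empty when √h = 0: t_empty = 2A√h₀/0.00677.
t_empty = 2·1.53·√5.60/0.00677 = 3.0600·2.3664/0.00677 = 1069.6 s.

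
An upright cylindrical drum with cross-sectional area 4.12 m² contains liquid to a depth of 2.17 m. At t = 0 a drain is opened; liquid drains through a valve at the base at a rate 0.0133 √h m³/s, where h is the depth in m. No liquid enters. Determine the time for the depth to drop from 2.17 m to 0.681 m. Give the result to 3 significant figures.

401 s

A dh/dt = −Q_out = −0.0133 √h.
∫ h^(−1/2) dh = −(0.0133/A) ∫ dt, giving 2√h = 2√h₀ − (0.0133/A) t.
t = 2A(√h₀ − √h)/0.0133 = 2·4.12·(√2.17 − √0.681)/0.0133
  = 8.2400 × (1.4731 − 0.82523) / 0.0133 = 401.38 s.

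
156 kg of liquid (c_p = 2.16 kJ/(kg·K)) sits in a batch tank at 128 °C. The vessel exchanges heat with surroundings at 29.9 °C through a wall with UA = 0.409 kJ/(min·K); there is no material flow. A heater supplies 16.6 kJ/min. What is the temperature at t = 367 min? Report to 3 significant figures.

First-law balance (no shaft work): M c_p dT/dt = −UA(T − T_amb) + Q̇.
dT/dt = (T_ss − T)/τ with T_ss = T_amb + Q̇/UA = 29.9 + 16.6/0.409 = 70.487 °C, τ = M c_p/UA = 156·2.16/0.409 = 823.86 min.
T approaches T_ss exponentially: T(t) = T_ss + (T₀ − T_ss) e^(−t/τ).
T(367) = 70.487 + (57.513)·0.64053 = 107.33 °C.

107 °C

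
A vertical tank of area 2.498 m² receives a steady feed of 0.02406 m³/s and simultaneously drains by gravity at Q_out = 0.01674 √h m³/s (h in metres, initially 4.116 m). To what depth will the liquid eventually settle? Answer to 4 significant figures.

Level balance: A dh/dt = 0.02406 − 0.01674 √h. Setting dh/dt = 0:
Q_in = 0.01674 √h_ss ⇒ √h_ss = 0.02406/0.01674 = 1.43728.
h_ss = 1.43728² = 2.06576 m. (Since h₀ = 4.116 m > h_ss, the level will fall toward this value.)

2.066 m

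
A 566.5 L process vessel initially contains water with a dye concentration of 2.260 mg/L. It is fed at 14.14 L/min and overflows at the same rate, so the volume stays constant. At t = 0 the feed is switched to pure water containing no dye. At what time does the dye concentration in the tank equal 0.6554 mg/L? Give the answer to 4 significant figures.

49.59 min

Species balance: V dC/dt = Q(C_in − C) ⇒ τ = V/Q = 40.0636 min.
C(t) = C_in + (C₀ − C_in) e^(−t/τ). Set C = 0.6554 and solve for t:
e^(−t/τ) = (C − C_in)/(C₀ − C_in) = (0.6554 − 0)/(2.260 − 0) = 0.290000
t = −τ ln(…) = 40.0636 × 1.23787 = 49.5938 min.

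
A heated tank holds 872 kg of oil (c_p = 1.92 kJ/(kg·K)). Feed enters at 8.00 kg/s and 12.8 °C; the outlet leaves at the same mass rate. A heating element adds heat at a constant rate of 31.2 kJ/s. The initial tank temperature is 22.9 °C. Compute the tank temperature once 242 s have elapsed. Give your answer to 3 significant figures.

15.7 °C

M c_p dT/dt = ṁ c_p (T_in − T) + Q̇.
Rearrange: dT/dt = (T_ss − T)/τ with τ = M/ṁ = 109.00 s and T_ss = T_in + Q̇/(ṁ c_p) = 14.831 °C.
This is linear first-order; T(t) = T_ss + (T₀ − T_ss) e^(−t/τ).
T(242) = 14.831 + (8.0687)·e^(−242/109.00) = 14.831 + (8.0687)·0.10859 = 15.707 °C.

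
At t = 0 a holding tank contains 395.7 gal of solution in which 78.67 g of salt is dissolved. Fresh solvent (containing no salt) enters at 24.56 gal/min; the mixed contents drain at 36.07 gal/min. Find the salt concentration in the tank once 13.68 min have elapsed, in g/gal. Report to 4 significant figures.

Total volume: dV/dt = Q_in − Q_out = -11.5100 gal/min, so V(t) = 395.7 − 11.5100 t and V(13.68) = 238.243 gal.
Species balance (pure solvent in): dm/dt = −Q_out · m/V(t).
Separate: dm/m = −Q_out dt/V(t) ⇒ ln(m/m₀) = −(Q_out/(Q_in−Q_out)) ln(V/V₀).
m = m₀ (V₀/V)^(Q_out/(Q_in−Q_out)) = 78.67 × (395.7/238.243)^(-3.13380) = 16.0432 g.
C = m/V = 16.0432/238.243 = 0.0673396 g/gal.

0.06734 g/gal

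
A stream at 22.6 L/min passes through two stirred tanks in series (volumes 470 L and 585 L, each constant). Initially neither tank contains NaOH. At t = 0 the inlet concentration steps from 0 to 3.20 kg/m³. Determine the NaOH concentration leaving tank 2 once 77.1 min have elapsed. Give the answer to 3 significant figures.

2.69 kg/m³

Time constants: τᵢ = Vᵢ/Q for each well-mixed tank.
τ₁ = 470/22.6 = 20.796 min; τ₂ = 585/22.6 = 25.885 min.
Tank 1: C₁ = C_in(1 − e^(−t/τ₁)). Tank 2 (τ₁ ≠ τ₂): C₂ = C_in[1 − (τ₁ e^(−t/τ₁) − τ₂ e^(−t/τ₂))/(τ₁ − τ₂)].
At t = 77.1: e^(−t/τ₁) = 0.024542, e^(−t/τ₂) = 0.050866.
C₂ = 3.20·[1 − (20.796·0.024542 − 25.885·0.050866)/(-5.0885)] = 3.20·0.84155 = 2.6930 kg/m³.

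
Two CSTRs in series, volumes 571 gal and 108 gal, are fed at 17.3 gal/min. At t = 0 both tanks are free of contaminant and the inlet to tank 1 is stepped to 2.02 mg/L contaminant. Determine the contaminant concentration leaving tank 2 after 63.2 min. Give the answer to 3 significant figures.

Each tank obeys Vᵢ dCᵢ/dt = Q(Cᵢ₋₁ − Cᵢ), so τᵢ = Vᵢ/Q.
τ₁ = 571/17.3 = 33.006 min; τ₂ = 108/17.3 = 6.2428 min.
Solving the cascade with C₁(0)=C₂(0)=0 gives C₂(t) = C_in[1 − (τ₁ e^(−t/τ₁) − τ₂ e^(−t/τ₂))/(τ₁ − τ₂)].
At t = 63.2: e^(−t/τ₁) = 0.14737, e^(−t/τ₂) = 4.0117e-05.
C₂ = 2.02·[1 − (33.006·0.14737 − 6.2428·4.0117e-05)/(26.763)] = 2.02·0.81826 = 1.6529 mg/L.

1.65 mg/L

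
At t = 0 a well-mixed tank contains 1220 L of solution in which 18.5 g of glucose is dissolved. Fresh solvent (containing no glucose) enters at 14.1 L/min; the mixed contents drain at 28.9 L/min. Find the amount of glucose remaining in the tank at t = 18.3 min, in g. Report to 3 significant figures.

Let m(t) be the amount of glucose. Volume: V(t) = V₀ + (Q_in − Q_out) t = 1220 − 14.800 t; V(18.3) = 949.16 L.
No glucose enters, so dm/dt = −Q_out · (m/V).
Separate: dm/m = −Q_out dt/V(t) ⇒ ln(m/m₀) = −(Q_out/(Q_in−Q_out)) ln(V/V₀).
m = m₀ (V₀/V)^(Q_out/(Q_in−Q_out)) = 18.5 × (1220/949.16)^(-1.9527) = 11.331 g.

11.3 g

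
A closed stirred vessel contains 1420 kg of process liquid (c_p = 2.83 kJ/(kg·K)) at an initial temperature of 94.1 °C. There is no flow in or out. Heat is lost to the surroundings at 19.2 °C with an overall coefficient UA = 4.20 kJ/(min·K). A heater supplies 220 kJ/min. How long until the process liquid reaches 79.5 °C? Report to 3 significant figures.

1000 min

Lumped-capacitance energy balance: M c_p dT/dt = UA(T_amb − T) + Q̇.
τ = M c_p/UA = 956.81 min; T_ss = T_amb + Q̇/UA = 19.2 + 220/4.20 = 71.581 °C.
T(t) = T_ss + (T₀ − T_ss)e^(−t/τ); set T = 79.5:
t = −τ ln[(T − T_ss)/(T₀ − T_ss)] = −956.81 · ln(0.35166) = 999.95 min.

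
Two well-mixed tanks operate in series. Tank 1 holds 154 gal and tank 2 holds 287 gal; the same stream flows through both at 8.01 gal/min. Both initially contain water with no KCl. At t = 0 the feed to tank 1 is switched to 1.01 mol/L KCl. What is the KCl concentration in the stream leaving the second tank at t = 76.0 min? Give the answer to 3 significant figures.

Each tank obeys Vᵢ dCᵢ/dt = Q(Cᵢ₋₁ − Cᵢ), so τᵢ = Vᵢ/Q.
τ₁ = 154/8.01 = 19.226 min; τ₂ = 287/8.01 = 35.830 min.
Tank 1: C₁ = C_in(1 − e^(−t/τ₁)). Tank 2 (τ₁ ≠ τ₂): C₂ = C_in[1 − (τ₁ e^(−t/τ₁) − τ₂ e^(−t/τ₂))/(τ₁ − τ₂)].
At t = 76.0: e^(−t/τ₁) = 0.019197, e^(−t/τ₂) = 0.11990.
C₂ = 1.01·[1 − (19.226·0.019197 − 35.830·0.11990)/(-16.604)] = 1.01·0.76350 = 0.77114 mol/L.

0.771 mol/L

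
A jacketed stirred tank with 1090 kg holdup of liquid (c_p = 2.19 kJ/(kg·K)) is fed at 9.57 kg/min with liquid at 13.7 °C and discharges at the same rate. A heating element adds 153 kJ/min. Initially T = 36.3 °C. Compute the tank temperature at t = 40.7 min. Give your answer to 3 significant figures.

31.7 °C

Energy balance: M c_p dT/dt = ṁ c_p (T_in − T) + 153.
Rearrange: dT/dt = (T_ss − T)/τ with τ = M/ṁ = 113.90 min and T_ss = T_in + Q̇/(ṁ c_p) = 21.000 °C.
T approaches T_ss exponentially: T(t) = T_ss + (T₀ − T_ss) e^(−t/τ).
T(40.7) = 21.000 + (15.300)·e^(−40.7/113.90) = 21.000 + (15.300)·0.69954 = 31.703 °C.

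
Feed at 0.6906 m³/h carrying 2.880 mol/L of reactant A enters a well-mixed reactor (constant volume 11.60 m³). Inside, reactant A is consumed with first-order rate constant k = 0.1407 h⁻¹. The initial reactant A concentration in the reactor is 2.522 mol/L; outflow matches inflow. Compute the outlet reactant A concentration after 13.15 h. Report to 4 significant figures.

0.9760 mol/L

V dC/dt = Q(C_in − C) − k V C.
This is linear with rate a = Q/V + k = 0.200234 h⁻¹.
C_ss = Q C_in/(Q + kV) = 0.856293 mol/L; C(t) = C_ss + (C₀ − C_ss) e^(−a t).
C(13.15) = 0.856293 + (1.66571)·e^(−0.200234·13.15) = 0.856293 + (1.66571)·0.0718566 = 0.975985 mol/L.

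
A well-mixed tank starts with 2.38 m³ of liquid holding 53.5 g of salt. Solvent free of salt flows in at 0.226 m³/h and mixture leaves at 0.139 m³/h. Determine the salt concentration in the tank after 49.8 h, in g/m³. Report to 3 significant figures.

Let m(t) be the amount of salt. Volume: V(t) = V₀ + (Q_in − Q_out) t = 2.38 + 0.087000 t; V(49.8) = 6.7126 m³.
No salt enters, so dm/dt = −Q_out · (m/V).
Separate: dm/m = −Q_out dt/V(t) ⇒ ln(m/m₀) = −(Q_out/(Q_in−Q_out)) ln(V/V₀).
m = m₀ (V₀/V)^(Q_out/(Q_in−Q_out)) = 53.5 × (2.38/6.7126)^(1.5977) = 10.207 g.
C = m/V = 10.207/6.7126 = 1.5205 g/m³.

1.52 g/m³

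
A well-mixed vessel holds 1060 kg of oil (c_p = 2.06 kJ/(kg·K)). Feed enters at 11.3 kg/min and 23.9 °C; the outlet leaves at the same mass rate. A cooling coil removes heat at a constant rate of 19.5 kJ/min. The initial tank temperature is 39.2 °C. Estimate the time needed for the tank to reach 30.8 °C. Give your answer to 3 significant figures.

Heat balance on the well-mixed liquid: M c_p dT/dt = ṁ c_p (T_in − T) − 19.5.
τ = M/ṁ = 93.805 min; T_ss = T_in − Q̇/(ṁ c_p) = 23.062 °C.
T(t) = T_ss + (T₀ − T_ss) e^(−t/τ). Set T = 30.8:
e^(−t/τ) = (30.8 − 23.062)/(39.2 − 23.062) = 0.47948
t = −93.805 · ln(0.47948) = 68.952 min.

69.0 min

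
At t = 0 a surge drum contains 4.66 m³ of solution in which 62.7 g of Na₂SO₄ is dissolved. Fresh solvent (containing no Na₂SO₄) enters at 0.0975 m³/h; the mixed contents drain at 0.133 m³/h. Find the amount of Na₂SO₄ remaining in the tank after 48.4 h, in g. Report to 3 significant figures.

11.2 g

Total volume: dV/dt = Q_in − Q_out = -0.035500 m³/h, so V(t) = 4.66 − 0.035500 t and V(48.4) = 2.9418 m³.
No Na₂SO₄ enters, so dm/dt = −Q_out · (m/V).
Separate: dm/m = −Q_out dt/V(t) ⇒ ln(m/m₀) = −(Q_out/(Q_in−Q_out)) ln(V/V₀).
m = m₀ (V₀/V)^(Q_out/(Q_in−Q_out)) = 62.7 × (4.66/2.9418)^(-3.7465) = 11.190 g.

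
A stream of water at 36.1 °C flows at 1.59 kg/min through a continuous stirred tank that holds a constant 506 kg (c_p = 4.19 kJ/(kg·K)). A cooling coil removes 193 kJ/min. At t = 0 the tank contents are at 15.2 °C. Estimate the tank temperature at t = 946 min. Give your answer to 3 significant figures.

M c_p dT/dt = ṁ c_p (T_in − T) − Q̇.
Rearrange: dT/dt = (T_ss − T)/τ with τ = M/ṁ = 318.24 min and T_ss = T_in − Q̇/(ṁ c_p) = 7.1302 °C.
Integrating: T(t) = T_ss + (T₀ − T_ss) e^(−t/τ).
T(946) = 7.1302 + (8.0698)·e^(−946/318.24) = 7.1302 + (8.0698)·0.051170 = 7.5431 °C.

7.54 °C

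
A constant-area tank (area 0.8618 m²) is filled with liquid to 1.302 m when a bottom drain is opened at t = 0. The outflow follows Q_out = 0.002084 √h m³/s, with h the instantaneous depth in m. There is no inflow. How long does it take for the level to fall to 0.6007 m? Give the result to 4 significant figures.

A dh/dt = −Q_out = −0.002084 √h.
∫ h^(−1/2) dh = −(0.002084/A) ∫ dt, giving 2√h = 2√h₀ − (0.002084/A) t.
t = 2A(√h₀ − √h)/0.002084 = 2·0.8618·(√1.302 − √0.6007)/0.002084
  = 1.72360 × (1.14105 − 0.775048) / 0.002084 = 302.708 s.

302.7 s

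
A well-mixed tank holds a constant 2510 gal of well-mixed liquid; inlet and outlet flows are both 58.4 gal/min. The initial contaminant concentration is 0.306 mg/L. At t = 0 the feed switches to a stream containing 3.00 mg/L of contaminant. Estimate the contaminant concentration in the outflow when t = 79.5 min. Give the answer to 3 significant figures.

2.58 mg/L

Mass balance on the solute (V constant): V dC/dt = Q(C_in − C).
Time constant τ = V/Q = 2510/58.4 = 42.979 min.
C approaches C_in exponentially: C(t) = C_in + (C₀ − C_in) e^(−t/τ).
C(79.5) = 3.00 + (0.306 − 3.00)·e^(−79.5/42.979) = 3.00 + (-2.6940)·0.15728 = 2.5763 mg/L.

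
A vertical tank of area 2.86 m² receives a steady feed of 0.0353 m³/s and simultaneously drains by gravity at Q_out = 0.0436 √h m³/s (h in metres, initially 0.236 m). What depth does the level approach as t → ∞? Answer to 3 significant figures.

Level balance: A dh/dt = 0.0353 − 0.0436 √h. Setting dh/dt = 0:
Q_in = 0.0436 √h_ss ⇒ √h_ss = 0.0353/0.0436 = 0.80963.
h_ss = 0.80963² = 0.65551 m. (Since h₀ = 0.236 m < h_ss, the level will rise toward this value.)

0.656 m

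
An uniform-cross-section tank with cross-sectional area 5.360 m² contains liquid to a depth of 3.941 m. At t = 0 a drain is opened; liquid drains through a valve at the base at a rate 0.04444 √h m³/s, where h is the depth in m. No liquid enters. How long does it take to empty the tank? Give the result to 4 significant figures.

478.9 s

Accumulation of liquid (constant cross-section A): A dh/dt = −0.04444 √h.
This is separable: 2 d(√h)/dt = −0.04444/A, so √h = √h₀ − (0.04444/(2A)) t.
Set h = 0: 2√h₀ = (0.04444/A) t_empty ⇒ t_empty = 2A√h₀/0.04444.
t_empty = 2·5.360·√3.941/0.04444 = 10.7200·1.98520/0.04444 = 478.877 s.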